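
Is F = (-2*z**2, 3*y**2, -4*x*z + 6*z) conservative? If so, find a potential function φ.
Yes, F is conservative. φ = -2*x*z**2 + y**3 + 3*z**2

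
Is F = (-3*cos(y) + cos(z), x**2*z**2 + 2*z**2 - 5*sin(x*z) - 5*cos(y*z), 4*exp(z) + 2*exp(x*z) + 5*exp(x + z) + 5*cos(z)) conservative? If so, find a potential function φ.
No, ∇×F = (-2*x**2*z + 5*x*cos(x*z) - 5*y*sin(y*z) - 4*z, -2*z*exp(x*z) - 5*exp(x + z) - sin(z), 2*x*z**2 - 5*z*cos(x*z) - 3*sin(y)) ≠ 0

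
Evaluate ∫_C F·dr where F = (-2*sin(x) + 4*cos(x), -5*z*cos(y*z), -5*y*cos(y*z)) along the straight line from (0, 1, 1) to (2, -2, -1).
-2 - sin(2) + 2*cos(2) + 5*sin(1)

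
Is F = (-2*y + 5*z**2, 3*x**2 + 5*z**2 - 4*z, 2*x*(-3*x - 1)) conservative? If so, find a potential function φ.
No, ∇×F = (4 - 10*z, 12*x + 10*z + 2, 6*x + 2) ≠ 0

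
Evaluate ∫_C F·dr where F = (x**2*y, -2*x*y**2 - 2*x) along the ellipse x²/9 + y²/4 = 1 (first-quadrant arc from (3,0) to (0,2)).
-75*pi/8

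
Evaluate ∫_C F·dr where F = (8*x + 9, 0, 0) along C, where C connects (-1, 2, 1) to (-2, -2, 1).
3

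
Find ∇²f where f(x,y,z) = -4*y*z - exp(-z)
-exp(-z)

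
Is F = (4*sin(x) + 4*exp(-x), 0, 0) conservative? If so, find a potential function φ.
Yes, F is conservative. φ = -4*cos(x) - 4*exp(-x)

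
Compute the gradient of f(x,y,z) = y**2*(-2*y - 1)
(0, 2*y*(-3*y - 1), 0)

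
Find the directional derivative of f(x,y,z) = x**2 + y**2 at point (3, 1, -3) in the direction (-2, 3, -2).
-6*sqrt(17)/17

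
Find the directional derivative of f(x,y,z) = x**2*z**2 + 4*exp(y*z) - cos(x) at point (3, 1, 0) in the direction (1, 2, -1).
sqrt(6)*(-4 + sin(3))/6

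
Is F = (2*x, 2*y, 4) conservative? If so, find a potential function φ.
Yes, F is conservative. φ = x**2 + y**2 + 4*z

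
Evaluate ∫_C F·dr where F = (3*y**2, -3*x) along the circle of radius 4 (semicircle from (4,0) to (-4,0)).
-256 - 24*pi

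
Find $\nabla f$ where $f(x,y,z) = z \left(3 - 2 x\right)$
(-2*z, 0, 3 - 2*x)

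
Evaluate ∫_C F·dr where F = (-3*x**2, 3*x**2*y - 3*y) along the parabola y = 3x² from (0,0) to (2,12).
352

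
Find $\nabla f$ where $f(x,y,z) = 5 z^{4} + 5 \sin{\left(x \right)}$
(5*cos(x), 0, 20*z**3)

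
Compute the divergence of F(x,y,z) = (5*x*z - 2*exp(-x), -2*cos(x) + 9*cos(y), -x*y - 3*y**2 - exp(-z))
5*z - 9*sin(y) + exp(-z) + 2*exp(-x)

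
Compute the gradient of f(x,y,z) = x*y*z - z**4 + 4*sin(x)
(y*z + 4*cos(x), x*z, x*y - 4*z**3)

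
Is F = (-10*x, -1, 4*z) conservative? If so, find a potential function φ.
Yes, F is conservative. φ = -5*x**2 - y + 2*z**2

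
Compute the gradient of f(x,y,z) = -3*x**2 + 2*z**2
(-6*x, 0, 4*z)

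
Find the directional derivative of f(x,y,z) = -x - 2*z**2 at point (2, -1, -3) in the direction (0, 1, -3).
-18*sqrt(10)/5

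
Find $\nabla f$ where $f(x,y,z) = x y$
(y, x, 0)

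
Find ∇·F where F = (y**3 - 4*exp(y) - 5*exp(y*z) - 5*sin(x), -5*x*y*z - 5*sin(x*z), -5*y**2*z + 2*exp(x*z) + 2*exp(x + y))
-5*x*z + 2*x*exp(x*z) - 5*y**2 - 5*cos(x)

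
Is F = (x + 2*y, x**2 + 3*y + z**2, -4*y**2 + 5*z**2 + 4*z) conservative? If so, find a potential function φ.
No, ∇×F = (-8*y - 2*z, 0, 2*x - 2) ≠ 0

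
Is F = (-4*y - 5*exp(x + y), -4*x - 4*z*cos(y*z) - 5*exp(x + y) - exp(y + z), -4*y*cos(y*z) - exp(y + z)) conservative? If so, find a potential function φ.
Yes, F is conservative. φ = -4*x*y - 5*exp(x + y) - exp(y + z) - 4*sin(y*z)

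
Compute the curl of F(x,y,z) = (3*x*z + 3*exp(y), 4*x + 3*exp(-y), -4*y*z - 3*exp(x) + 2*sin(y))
(-4*z + 2*cos(y), 3*x + 3*exp(x), 4 - 3*exp(y))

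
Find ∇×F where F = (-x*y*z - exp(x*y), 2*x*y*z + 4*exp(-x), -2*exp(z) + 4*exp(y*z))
(-2*x*y + 4*z*exp(y*z), -x*y, x*z + x*exp(x*y) + 2*y*z - 4*exp(-x))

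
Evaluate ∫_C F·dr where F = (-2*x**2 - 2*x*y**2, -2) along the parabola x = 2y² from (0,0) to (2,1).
-10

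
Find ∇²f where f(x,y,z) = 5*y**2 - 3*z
10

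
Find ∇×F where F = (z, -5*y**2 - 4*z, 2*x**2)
(4, 1 - 4*x, 0)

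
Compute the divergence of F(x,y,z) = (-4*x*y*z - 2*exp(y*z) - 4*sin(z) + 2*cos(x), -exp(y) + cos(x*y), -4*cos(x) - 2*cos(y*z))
-x*sin(x*y) - 4*y*z + 2*y*sin(y*z) - exp(y) - 2*sin(x)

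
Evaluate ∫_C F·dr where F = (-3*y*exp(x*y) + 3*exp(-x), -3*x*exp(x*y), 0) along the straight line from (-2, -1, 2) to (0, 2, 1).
-6 + 6*exp(2)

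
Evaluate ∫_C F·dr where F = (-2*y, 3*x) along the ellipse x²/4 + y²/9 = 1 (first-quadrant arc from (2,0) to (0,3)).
15*pi/2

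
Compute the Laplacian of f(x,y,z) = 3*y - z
0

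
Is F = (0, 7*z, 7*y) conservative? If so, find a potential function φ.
Yes, F is conservative. φ = 7*y*z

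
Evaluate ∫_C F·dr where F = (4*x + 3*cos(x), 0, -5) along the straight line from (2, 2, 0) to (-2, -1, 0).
-6*sin(2)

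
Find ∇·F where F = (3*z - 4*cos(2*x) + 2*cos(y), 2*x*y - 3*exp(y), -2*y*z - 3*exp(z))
2*x - 2*y - 3*exp(y) - 3*exp(z) + 8*sin(2*x)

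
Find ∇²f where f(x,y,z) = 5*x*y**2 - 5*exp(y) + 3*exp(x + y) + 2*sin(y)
10*x - 5*exp(y) + 6*exp(x + y) - 2*sin(y)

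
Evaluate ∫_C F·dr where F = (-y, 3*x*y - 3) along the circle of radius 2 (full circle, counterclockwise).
4*pi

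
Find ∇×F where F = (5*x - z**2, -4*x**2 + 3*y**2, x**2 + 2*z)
(0, -2*x - 2*z, -8*x)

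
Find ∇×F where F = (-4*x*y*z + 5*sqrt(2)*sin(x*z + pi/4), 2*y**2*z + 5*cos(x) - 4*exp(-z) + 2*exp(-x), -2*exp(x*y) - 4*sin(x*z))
(-2*x*exp(x*y) - 2*y**2 - 4*exp(-z), -4*x*y + 5*sqrt(2)*x*cos(x*z + pi/4) + 2*y*exp(x*y) + 4*z*cos(x*z), 4*x*z - 5*sin(x) - 2*exp(-x))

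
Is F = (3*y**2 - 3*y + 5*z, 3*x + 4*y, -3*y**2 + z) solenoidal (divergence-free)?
No, ∇·F = 5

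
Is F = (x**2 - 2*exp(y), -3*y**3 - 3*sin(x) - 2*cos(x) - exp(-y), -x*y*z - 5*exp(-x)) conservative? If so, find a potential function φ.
No, ∇×F = (-x*z, y*z - 5*exp(-x), 2*exp(y) + 2*sin(x) - 3*cos(x)) ≠ 0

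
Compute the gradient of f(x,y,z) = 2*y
(0, 2, 0)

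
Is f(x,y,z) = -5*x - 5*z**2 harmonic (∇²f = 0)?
No, ∇²f = -10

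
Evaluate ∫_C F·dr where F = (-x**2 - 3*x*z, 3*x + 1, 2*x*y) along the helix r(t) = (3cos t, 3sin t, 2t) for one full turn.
0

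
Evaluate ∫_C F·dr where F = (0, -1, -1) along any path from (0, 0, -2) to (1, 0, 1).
-3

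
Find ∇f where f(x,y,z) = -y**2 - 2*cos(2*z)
(0, -2*y, 4*sin(2*z))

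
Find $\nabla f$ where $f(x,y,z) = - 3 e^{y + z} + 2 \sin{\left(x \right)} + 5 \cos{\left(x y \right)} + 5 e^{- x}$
(-5*y*sin(x*y) + 2*cos(x) - 5*exp(-x), -5*x*sin(x*y) - 3*exp(y + z), -3*exp(y + z))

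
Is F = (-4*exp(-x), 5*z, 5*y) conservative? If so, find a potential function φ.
Yes, F is conservative. φ = 5*y*z + 4*exp(-x)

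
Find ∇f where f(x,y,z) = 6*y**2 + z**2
(0, 12*y, 2*z)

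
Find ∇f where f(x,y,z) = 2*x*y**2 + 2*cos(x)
(2*y**2 - 2*sin(x), 4*x*y, 0)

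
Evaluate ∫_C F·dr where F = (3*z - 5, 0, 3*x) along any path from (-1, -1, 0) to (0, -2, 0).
-5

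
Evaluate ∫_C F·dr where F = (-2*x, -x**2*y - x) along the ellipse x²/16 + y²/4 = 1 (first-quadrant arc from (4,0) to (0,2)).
-2*pi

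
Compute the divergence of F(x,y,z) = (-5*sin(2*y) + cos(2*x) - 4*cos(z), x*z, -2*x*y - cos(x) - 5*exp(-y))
-2*sin(2*x)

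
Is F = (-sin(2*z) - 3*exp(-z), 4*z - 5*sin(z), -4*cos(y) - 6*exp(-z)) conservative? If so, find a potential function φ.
No, ∇×F = (4*sin(y) + 5*cos(z) - 4, -2*cos(2*z) + 3*exp(-z), 0) ≠ 0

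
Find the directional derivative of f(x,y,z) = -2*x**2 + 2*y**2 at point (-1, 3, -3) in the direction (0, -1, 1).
-6*sqrt(2)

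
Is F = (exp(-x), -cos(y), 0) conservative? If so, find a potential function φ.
Yes, F is conservative. φ = -sin(y) - exp(-x)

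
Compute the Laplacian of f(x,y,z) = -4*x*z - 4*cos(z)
4*cos(z)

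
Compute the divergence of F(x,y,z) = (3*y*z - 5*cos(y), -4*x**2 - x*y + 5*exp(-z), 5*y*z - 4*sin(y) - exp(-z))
-x + 5*y + exp(-z)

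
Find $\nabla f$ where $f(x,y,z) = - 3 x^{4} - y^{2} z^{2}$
(-12*x**3, -2*y*z**2, -2*y**2*z)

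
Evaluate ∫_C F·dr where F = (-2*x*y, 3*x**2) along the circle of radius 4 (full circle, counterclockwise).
0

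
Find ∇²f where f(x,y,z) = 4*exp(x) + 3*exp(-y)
4*exp(x) + 3*exp(-y)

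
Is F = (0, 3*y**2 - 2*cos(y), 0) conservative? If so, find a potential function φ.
Yes, F is conservative. φ = y**3 - 2*sin(y)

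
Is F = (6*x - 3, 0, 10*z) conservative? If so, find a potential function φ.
Yes, F is conservative. φ = 3*x**2 - 3*x + 5*z**2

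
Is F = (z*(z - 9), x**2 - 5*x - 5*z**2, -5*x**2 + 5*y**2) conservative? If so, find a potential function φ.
No, ∇×F = (10*y + 10*z, 10*x + 2*z - 9, 2*x - 5) ≠ 0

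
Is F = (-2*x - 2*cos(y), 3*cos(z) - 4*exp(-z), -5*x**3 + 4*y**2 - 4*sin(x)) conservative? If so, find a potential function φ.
No, ∇×F = (8*y + 3*sin(z) - 4*exp(-z), 15*x**2 + 4*cos(x), -2*sin(y)) ≠ 0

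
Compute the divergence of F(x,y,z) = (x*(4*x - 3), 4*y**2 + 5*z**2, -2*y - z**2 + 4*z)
8*x + 8*y - 2*z + 1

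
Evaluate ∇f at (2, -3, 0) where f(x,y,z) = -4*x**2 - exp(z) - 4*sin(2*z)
(-16, 0, -9)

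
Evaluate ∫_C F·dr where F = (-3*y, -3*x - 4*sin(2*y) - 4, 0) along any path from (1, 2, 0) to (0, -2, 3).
22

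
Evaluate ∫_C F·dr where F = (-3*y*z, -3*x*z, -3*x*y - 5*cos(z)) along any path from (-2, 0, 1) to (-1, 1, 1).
3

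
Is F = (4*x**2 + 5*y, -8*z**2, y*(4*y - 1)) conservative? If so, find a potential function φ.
No, ∇×F = (8*y + 16*z - 1, 0, -5) ≠ 0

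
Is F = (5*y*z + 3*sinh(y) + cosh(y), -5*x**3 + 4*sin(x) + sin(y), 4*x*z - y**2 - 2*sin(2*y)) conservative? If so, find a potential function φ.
No, ∇×F = (-2*y - 4*cos(2*y), 5*y - 4*z, -15*x**2 - 5*z + 4*cos(x) - sinh(y) - 3*cosh(y)) ≠ 0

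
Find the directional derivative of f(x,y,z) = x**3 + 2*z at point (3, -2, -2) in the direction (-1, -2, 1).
-25*sqrt(6)/6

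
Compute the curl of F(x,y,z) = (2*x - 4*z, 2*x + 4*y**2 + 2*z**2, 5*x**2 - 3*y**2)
(-6*y - 4*z, -10*x - 4, 2)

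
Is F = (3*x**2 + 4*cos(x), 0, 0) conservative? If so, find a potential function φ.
Yes, F is conservative. φ = x**3 + 4*sin(x)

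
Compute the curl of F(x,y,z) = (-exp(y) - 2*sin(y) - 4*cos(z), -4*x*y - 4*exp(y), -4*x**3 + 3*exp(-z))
(0, 12*x**2 + 4*sin(z), -4*y + exp(y) + 2*cos(y))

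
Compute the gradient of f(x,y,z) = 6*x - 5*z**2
(6, 0, -10*z)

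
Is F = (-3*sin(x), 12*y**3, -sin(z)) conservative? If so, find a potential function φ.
Yes, F is conservative. φ = 3*y**4 + 3*cos(x) + cos(z)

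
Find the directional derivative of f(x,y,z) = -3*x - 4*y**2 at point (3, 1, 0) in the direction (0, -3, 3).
4*sqrt(2)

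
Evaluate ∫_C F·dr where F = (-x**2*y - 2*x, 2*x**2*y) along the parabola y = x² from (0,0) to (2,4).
484/15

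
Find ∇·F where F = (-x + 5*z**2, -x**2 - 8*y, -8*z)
-17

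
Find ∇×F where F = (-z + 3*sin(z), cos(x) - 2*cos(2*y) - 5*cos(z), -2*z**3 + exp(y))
(exp(y) - 5*sin(z), 3*cos(z) - 1, -sin(x))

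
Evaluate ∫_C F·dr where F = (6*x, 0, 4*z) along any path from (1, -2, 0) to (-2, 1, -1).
11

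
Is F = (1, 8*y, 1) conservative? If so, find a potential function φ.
Yes, F is conservative. φ = x + 4*y**2 + z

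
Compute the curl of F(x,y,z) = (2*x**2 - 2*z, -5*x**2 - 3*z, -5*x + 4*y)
(7, 3, -10*x)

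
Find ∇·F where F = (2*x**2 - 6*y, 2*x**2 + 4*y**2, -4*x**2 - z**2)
4*x + 8*y - 2*z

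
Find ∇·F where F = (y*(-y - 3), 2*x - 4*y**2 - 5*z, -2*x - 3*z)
-8*y - 3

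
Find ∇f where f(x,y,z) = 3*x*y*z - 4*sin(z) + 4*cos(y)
(3*y*z, 3*x*z - 4*sin(y), 3*x*y - 4*cos(z))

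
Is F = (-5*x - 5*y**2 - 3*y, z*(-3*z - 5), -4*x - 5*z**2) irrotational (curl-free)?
No, ∇×F = (6*z + 5, 4, 10*y + 3)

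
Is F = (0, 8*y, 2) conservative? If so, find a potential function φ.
Yes, F is conservative. φ = 4*y**2 + 2*z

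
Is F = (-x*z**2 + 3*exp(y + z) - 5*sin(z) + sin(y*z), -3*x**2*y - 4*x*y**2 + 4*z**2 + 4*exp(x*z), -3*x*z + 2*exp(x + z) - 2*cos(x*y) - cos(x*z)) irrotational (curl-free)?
No, ∇×F = (-4*x*exp(x*z) + 2*x*sin(x*y) - 8*z, -2*x*z - 2*y*sin(x*y) + y*cos(y*z) - z*sin(x*z) + 3*z - 2*exp(x + z) + 3*exp(y + z) - 5*cos(z), -6*x*y - 4*y**2 + 4*z*exp(x*z) - z*cos(y*z) - 3*exp(y + z))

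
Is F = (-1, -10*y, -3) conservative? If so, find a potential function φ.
Yes, F is conservative. φ = -x - 5*y**2 - 3*z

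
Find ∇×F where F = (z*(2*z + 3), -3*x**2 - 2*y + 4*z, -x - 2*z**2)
(-4, 4*z + 4, -6*x)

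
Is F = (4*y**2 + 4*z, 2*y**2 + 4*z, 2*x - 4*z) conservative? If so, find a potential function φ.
No, ∇×F = (-4, 2, -8*y) ≠ 0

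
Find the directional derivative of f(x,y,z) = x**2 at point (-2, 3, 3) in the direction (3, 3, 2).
-6*sqrt(22)/11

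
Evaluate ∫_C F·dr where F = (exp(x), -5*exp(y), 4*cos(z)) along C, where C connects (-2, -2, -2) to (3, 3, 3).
4*((-exp(3) + sin(3) + sin(2))*exp(2) + 1)*exp(-2)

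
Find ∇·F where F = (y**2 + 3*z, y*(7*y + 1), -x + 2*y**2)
14*y + 1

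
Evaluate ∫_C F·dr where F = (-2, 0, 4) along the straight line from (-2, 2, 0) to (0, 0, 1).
0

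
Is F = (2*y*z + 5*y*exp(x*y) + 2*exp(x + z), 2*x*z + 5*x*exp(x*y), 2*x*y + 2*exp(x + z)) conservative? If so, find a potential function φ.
Yes, F is conservative. φ = 2*x*y*z + 5*exp(x*y) + 2*exp(x + z)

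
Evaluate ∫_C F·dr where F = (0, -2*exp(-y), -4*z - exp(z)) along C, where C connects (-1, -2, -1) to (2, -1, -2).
(2*(-exp(2) - 3 + E)*exp(2) - 1 + E)*exp(-2)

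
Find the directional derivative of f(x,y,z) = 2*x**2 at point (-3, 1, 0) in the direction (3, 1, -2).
-18*sqrt(14)/7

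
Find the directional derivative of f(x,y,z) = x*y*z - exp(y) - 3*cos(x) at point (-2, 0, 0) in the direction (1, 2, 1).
-sqrt(6)*(2 + 3*sin(2))/6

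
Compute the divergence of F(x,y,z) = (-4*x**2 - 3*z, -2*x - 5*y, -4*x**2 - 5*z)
-8*x - 10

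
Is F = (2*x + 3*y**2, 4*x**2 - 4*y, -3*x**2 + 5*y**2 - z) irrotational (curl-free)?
No, ∇×F = (10*y, 6*x, 8*x - 6*y)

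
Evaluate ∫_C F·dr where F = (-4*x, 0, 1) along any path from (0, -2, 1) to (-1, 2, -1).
-4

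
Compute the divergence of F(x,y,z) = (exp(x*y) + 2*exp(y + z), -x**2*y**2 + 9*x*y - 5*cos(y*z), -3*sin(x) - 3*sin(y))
-2*x**2*y + 9*x + y*exp(x*y) + 5*z*sin(y*z)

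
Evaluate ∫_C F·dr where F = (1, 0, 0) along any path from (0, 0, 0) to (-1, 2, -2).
-1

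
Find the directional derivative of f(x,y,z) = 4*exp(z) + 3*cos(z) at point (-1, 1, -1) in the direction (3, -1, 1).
sqrt(11)*(4 + 3*E*sin(1))*exp(-1)/11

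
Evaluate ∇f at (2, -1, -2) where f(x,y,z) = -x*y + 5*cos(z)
(1, -2, 5*sin(2))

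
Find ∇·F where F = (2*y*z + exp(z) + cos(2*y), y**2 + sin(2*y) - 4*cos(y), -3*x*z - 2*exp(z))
-3*x + 2*y - 2*exp(z) + 4*sin(y) + 2*cos(2*y)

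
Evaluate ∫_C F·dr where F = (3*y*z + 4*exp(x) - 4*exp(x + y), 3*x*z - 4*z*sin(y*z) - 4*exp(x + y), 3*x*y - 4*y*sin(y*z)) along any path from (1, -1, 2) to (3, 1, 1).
-4*exp(4) - 4*E - 4*cos(2) + 4*cos(1) + 19 + 4*exp(3)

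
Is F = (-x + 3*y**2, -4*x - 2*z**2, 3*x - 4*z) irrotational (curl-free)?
No, ∇×F = (4*z, -3, -6*y - 4)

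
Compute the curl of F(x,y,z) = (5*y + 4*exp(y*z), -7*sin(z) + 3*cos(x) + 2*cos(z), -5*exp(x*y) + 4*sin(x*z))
(-5*x*exp(x*y) + 2*sin(z) + 7*cos(z), 5*y*exp(x*y) + 4*y*exp(y*z) - 4*z*cos(x*z), -4*z*exp(y*z) - 3*sin(x) - 5)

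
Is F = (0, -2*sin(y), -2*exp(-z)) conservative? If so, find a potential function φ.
Yes, F is conservative. φ = 2*cos(y) + 2*exp(-z)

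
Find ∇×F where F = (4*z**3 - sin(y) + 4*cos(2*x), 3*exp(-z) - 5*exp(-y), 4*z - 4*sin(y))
(-4*cos(y) + 3*exp(-z), 12*z**2, cos(y))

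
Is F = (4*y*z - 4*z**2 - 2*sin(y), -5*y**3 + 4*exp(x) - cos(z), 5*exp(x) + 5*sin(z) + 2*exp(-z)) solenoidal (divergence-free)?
No, ∇·F = -15*y**2 + 5*cos(z) - 2*exp(-z)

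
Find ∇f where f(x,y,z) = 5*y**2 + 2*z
(0, 10*y, 2)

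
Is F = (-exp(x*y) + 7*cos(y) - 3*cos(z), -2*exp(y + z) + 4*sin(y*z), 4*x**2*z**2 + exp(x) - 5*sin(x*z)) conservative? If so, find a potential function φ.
No, ∇×F = (-4*y*cos(y*z) + 2*exp(y + z), -8*x*z**2 + 5*z*cos(x*z) - exp(x) + 3*sin(z), x*exp(x*y) + 7*sin(y)) ≠ 0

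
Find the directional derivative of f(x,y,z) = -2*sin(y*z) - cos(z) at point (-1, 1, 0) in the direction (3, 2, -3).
3*sqrt(22)/11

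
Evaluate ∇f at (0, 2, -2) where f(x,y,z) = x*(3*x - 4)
(-4, 0, 0)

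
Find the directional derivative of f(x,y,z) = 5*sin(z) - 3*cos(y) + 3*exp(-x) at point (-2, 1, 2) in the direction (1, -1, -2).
-sqrt(6)*(10*cos(2) + 3*sin(1) + 3*exp(2))/6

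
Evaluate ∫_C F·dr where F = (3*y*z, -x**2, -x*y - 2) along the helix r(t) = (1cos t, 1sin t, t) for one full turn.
pi*(-3*pi - 4)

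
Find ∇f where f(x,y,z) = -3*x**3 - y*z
(-9*x**2, -z, -y)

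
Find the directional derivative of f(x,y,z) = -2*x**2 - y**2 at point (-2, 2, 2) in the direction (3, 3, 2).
6*sqrt(22)/11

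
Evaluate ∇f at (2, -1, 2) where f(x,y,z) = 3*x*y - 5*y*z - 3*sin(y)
(-3, -4 - 3*cos(1), 5)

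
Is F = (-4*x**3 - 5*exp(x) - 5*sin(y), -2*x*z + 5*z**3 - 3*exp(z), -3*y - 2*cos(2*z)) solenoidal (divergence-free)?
No, ∇·F = -12*x**2 - 5*exp(x) + 4*sin(2*z)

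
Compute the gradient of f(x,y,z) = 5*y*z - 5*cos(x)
(5*sin(x), 5*z, 5*y)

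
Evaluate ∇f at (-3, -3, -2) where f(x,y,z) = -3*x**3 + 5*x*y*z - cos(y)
(-51, 30 - sin(3), 45)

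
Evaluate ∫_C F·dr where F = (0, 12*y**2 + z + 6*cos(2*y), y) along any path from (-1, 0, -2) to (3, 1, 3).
3*sin(2) + 7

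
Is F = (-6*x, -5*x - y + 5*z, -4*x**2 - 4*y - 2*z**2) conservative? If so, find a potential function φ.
No, ∇×F = (-9, 8*x, -5) ≠ 0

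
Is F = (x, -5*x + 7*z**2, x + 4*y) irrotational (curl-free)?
No, ∇×F = (4 - 14*z, -1, -5)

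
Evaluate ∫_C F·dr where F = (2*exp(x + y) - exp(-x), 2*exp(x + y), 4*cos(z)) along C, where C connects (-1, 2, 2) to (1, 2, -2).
-3*E - 8*sin(2) + exp(-1) + 2*exp(3)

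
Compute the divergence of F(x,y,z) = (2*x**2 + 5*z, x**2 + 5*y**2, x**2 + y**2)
4*x + 10*y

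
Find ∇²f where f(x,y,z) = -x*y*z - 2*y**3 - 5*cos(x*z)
5*x**2*cos(x*z) - 12*y + 5*z**2*cos(x*z)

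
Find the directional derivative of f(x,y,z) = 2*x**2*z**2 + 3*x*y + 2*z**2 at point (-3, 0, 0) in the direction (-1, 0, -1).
0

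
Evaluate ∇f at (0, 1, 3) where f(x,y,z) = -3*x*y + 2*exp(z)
(-3, 0, 2*exp(3))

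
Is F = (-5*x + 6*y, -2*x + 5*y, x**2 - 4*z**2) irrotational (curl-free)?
No, ∇×F = (0, -2*x, -8)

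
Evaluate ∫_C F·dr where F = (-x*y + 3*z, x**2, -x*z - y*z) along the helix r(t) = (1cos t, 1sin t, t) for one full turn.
8*pi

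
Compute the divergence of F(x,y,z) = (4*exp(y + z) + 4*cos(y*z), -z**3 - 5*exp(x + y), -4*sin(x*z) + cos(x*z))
-x*sin(x*z) - 4*x*cos(x*z) - 5*exp(x + y)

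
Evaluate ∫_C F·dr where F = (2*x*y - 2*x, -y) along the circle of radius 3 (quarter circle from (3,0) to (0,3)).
-27/2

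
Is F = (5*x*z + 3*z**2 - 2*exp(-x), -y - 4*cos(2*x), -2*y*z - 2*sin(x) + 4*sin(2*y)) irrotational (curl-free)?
No, ∇×F = (-2*z + 8*cos(2*y), 5*x + 6*z + 2*cos(x), 8*sin(2*x))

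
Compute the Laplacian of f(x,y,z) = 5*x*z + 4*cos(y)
-4*cos(y)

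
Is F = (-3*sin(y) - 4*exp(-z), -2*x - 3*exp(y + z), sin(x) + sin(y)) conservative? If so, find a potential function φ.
No, ∇×F = (3*exp(y + z) + cos(y), -cos(x) + 4*exp(-z), 3*cos(y) - 2) ≠ 0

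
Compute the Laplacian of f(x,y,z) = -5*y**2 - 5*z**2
-20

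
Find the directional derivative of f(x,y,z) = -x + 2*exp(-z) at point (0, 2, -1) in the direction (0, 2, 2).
-sqrt(2)*E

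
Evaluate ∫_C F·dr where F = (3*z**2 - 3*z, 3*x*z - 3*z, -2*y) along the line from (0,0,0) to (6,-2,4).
32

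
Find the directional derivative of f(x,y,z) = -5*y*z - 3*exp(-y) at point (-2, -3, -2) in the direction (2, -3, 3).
3*sqrt(22)*(5 - 3*exp(3))/22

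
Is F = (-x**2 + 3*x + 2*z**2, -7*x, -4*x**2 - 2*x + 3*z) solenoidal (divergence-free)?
No, ∇·F = 6 - 2*x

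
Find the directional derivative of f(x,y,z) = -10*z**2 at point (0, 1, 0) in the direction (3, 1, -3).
0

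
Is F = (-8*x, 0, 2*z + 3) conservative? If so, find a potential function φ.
Yes, F is conservative. φ = -4*x**2 + z**2 + 3*z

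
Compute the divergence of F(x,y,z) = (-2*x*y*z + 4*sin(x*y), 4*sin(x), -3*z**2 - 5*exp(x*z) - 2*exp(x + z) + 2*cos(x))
-5*x*exp(x*z) - 2*y*z + 4*y*cos(x*y) - 6*z - 2*exp(x + z)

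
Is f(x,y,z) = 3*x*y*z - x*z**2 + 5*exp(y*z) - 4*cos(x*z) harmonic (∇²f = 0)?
No, ∇²f = 4*x**2*cos(x*z) - 2*x + 5*y**2*exp(y*z) + 5*z**2*exp(y*z) + 4*z**2*cos(x*z)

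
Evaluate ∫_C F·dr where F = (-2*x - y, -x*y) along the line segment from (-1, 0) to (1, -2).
4/3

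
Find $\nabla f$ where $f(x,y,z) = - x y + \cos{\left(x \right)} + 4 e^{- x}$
(-y - sin(x) - 4*exp(-x), -x, 0)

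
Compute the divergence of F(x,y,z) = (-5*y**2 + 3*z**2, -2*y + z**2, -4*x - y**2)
-2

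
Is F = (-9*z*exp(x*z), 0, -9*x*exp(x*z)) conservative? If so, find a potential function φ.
Yes, F is conservative. φ = -9*exp(x*z)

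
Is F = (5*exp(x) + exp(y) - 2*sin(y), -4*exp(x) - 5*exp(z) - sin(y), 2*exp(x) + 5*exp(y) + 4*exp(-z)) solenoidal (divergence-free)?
No, ∇·F = 5*exp(x) - cos(y) - 4*exp(-z)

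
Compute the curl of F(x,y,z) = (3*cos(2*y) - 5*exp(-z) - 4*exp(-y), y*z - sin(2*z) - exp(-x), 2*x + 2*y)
(-y + 4*cos(z)**2, -2 + 5*exp(-z), 6*sin(2*y) - 4*exp(-y) + exp(-x))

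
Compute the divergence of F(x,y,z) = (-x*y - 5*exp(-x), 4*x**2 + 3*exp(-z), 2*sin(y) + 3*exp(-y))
-y + 5*exp(-x)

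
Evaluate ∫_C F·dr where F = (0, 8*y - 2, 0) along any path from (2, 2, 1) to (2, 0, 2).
-12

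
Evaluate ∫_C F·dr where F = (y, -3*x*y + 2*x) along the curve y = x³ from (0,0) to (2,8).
-956/7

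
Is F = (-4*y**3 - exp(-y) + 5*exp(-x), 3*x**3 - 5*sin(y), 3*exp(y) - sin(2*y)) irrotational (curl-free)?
No, ∇×F = (3*exp(y) - 2*cos(2*y), 0, 9*x**2 + 12*y**2 - exp(-y))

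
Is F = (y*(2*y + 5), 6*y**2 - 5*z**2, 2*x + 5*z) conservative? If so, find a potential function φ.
No, ∇×F = (10*z, -2, -4*y - 5) ≠ 0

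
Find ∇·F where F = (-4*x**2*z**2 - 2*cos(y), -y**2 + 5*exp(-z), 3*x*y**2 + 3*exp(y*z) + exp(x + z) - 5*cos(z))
-8*x*z**2 + 3*y*exp(y*z) - 2*y + exp(x + z) + 5*sin(z)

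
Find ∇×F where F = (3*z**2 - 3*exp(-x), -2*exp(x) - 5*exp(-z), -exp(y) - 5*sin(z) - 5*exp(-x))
(-exp(y) - 5*exp(-z), 6*z - 5*exp(-x), -2*exp(x))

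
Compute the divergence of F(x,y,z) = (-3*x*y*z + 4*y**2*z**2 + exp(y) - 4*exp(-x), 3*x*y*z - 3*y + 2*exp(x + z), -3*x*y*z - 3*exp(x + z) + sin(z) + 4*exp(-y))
-3*x*y + 3*x*z - 3*y*z - 3*exp(x + z) + cos(z) - 3 + 4*exp(-x)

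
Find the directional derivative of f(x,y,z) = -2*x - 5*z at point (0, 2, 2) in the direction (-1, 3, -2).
6*sqrt(14)/7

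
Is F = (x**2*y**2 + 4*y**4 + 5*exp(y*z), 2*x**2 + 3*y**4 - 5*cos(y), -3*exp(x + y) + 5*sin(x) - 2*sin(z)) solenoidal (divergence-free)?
No, ∇·F = 2*x*y**2 + 12*y**3 + 5*sin(y) - 2*cos(z)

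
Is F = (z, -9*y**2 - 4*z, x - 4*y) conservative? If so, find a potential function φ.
Yes, F is conservative. φ = x*z - 3*y**3 - 4*y*z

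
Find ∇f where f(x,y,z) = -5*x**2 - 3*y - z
(-10*x, -3, -1)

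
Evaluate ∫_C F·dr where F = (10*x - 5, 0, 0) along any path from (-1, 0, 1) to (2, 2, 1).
0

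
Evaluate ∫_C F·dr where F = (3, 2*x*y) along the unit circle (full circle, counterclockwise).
0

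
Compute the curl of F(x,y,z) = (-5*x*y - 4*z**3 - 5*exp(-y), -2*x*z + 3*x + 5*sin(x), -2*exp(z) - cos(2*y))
(2*x + 2*sin(2*y), -12*z**2, 5*x - 2*z + 5*cos(x) + 3 - 5*exp(-y))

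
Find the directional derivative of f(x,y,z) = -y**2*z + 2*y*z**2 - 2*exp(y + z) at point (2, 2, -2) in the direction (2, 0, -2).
11*sqrt(2)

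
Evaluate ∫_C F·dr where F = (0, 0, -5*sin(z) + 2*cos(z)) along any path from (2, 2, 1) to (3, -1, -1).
-4*sin(1)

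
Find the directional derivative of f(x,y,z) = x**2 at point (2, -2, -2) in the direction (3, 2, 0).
12*sqrt(13)/13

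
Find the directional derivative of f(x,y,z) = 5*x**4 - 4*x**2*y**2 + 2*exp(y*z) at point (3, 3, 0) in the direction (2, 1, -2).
140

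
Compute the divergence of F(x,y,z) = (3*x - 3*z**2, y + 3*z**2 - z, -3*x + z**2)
2*z + 4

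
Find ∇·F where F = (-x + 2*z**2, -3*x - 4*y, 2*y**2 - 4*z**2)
-8*z - 5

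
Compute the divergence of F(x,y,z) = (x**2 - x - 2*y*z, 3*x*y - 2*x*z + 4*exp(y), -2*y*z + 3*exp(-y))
5*x - 2*y + 4*exp(y) - 1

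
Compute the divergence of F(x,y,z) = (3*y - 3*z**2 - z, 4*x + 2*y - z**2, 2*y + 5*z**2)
10*z + 2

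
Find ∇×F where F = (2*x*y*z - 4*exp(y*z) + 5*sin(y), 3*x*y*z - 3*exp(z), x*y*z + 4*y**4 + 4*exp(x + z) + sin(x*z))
(-3*x*y + x*z + 16*y**3 + 3*exp(z), 2*x*y - y*z - 4*y*exp(y*z) - z*cos(x*z) - 4*exp(x + z), -2*x*z + 3*y*z + 4*z*exp(y*z) - 5*cos(y))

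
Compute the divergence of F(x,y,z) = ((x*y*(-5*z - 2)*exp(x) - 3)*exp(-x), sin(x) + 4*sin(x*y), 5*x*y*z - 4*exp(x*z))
5*x*y - 4*x*exp(x*z) + 4*x*cos(x*y) - 5*y*z - 2*y + 3*exp(-x)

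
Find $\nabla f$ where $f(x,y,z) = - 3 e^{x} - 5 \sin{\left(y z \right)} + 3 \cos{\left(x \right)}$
(-3*exp(x) - 3*sin(x), -5*z*cos(y*z), -5*y*cos(y*z))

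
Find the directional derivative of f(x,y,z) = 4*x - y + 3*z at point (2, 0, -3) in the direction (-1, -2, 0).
-2*sqrt(5)/5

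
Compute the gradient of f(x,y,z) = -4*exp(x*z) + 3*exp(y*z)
(-4*z*exp(x*z), 3*z*exp(y*z), -4*x*exp(x*z) + 3*y*exp(y*z))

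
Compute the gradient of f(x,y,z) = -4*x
(-4, 0, 0)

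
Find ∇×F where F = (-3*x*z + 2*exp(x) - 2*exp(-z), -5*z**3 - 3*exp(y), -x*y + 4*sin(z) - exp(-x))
(-x + 15*z**2, -3*x + y + 2*exp(-z) - exp(-x), 0)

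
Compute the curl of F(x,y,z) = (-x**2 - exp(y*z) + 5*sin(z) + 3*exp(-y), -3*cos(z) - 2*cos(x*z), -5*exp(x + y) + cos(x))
(-2*x*sin(x*z) - 5*exp(x + y) - 3*sin(z), -y*exp(y*z) + 5*exp(x + y) + sin(x) + 5*cos(z), z*exp(y*z) + 2*z*sin(x*z) + 3*exp(-y))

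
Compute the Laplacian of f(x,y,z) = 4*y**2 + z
8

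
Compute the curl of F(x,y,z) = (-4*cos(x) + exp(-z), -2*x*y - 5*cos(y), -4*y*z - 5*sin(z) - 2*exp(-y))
(-4*z + 2*exp(-y), -exp(-z), -2*y)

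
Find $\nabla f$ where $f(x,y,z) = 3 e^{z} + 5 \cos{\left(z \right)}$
(0, 0, 3*exp(z) - 5*sin(z))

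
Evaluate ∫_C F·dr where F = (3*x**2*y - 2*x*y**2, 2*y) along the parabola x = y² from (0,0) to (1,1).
25/21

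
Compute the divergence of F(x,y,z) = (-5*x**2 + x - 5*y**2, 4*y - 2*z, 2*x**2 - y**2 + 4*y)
5 - 10*x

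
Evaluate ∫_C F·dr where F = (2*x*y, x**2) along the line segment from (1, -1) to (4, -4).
-63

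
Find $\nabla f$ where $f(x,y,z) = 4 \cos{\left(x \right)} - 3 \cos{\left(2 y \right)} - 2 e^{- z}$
(-4*sin(x), 6*sin(2*y), 2*exp(-z))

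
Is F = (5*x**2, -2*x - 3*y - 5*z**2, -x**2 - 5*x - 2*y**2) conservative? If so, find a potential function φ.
No, ∇×F = (-4*y + 10*z, 2*x + 5, -2) ≠ 0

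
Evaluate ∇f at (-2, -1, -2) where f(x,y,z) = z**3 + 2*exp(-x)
(-2*exp(2), 0, 12)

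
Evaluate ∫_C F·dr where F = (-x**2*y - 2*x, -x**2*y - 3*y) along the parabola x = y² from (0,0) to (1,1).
-62/21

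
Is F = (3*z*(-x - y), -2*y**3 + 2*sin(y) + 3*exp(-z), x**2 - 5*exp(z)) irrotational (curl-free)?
No, ∇×F = (3*exp(-z), -5*x - 3*y, 3*z)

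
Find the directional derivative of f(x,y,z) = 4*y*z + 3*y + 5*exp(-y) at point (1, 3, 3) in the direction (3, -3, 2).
3*sqrt(22)*(5 - 7*exp(3))*exp(-3)/22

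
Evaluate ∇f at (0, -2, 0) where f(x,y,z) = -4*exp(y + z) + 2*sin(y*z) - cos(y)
(0, -sin(2) - 4*exp(-2), -4 - 4*exp(-2))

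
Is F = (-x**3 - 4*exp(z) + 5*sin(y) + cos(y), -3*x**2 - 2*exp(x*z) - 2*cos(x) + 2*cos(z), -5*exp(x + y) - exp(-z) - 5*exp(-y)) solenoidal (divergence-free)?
No, ∇·F = -3*x**2 + exp(-z)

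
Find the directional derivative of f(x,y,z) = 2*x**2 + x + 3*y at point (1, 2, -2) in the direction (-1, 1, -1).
-2*sqrt(3)/3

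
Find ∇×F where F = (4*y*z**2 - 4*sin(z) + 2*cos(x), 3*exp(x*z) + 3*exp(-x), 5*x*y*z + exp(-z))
(x*(5*z - 3*exp(x*z)), 3*y*z - 4*cos(z), -4*z**2 + 3*z*exp(x*z) - 3*exp(-x))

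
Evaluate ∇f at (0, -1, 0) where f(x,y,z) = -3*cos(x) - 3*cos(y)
(0, -3*sin(1), 0)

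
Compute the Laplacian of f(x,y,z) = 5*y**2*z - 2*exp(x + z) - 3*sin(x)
10*z - 4*exp(x + z) + 3*sin(x)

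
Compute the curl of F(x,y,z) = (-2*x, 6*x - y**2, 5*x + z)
(0, -5, 6)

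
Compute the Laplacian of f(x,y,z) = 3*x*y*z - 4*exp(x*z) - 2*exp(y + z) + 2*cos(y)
-4*x**2*exp(x*z) - 4*z**2*exp(x*z) - 4*exp(y + z) - 2*cos(y)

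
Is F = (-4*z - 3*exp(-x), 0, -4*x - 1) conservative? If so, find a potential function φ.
Yes, F is conservative. φ = -4*x*z - z + 3*exp(-x)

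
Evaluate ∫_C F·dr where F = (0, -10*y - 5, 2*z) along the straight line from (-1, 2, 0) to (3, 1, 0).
20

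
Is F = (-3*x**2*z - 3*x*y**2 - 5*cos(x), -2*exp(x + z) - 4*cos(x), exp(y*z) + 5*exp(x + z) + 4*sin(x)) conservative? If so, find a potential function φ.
No, ∇×F = (z*exp(y*z) + 2*exp(x + z), -3*x**2 - 5*exp(x + z) - 4*cos(x), 6*x*y - 2*exp(x + z) + 4*sin(x)) ≠ 0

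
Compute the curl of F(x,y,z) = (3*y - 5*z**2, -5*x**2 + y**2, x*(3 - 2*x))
(0, 4*x - 10*z - 3, -10*x - 3)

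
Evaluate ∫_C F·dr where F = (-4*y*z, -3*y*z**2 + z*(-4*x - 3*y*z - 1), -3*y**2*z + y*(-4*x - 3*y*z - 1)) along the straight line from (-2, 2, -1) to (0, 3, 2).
-88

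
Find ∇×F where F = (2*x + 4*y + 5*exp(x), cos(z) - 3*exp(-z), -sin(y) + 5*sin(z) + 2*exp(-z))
(sin(z) - cos(y) - 3*exp(-z), 0, -4)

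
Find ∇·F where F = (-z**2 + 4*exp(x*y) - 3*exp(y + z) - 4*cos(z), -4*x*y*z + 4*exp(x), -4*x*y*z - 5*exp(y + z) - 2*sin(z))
-4*x*y - 4*x*z + 4*y*exp(x*y) - 5*exp(y + z) - 2*cos(z)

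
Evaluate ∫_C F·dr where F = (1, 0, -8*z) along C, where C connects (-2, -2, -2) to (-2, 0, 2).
0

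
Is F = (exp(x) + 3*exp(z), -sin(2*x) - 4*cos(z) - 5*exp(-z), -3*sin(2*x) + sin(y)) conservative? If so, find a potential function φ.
No, ∇×F = (-4*sin(z) + cos(y) - 5*exp(-z), 3*exp(z) + 6*cos(2*x), -2*cos(2*x)) ≠ 0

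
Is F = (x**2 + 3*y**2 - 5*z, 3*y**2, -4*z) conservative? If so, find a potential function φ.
No, ∇×F = (0, -5, -6*y) ≠ 0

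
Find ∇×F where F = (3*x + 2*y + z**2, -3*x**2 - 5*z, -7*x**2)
(5, 14*x + 2*z, -6*x - 2)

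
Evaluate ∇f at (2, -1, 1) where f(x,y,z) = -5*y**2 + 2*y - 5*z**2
(0, 12, -10)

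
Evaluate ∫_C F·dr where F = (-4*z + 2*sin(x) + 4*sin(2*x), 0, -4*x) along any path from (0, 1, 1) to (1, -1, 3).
-8 - 2*cos(1) - 2*cos(2)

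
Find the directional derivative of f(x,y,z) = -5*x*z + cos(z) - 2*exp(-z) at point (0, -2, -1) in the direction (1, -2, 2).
2*sin(1)/3 + 5/3 + 4*E/3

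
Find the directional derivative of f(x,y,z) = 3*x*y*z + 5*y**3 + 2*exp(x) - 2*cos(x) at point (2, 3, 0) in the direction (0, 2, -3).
216*sqrt(13)/13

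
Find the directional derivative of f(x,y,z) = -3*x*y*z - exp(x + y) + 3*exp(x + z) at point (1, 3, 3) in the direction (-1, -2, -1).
sqrt(6)*(18 - exp(4))/2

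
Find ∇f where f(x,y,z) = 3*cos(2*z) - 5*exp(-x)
(5*exp(-x), 0, -6*sin(2*z))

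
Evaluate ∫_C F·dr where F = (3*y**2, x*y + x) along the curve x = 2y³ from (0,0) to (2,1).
9/2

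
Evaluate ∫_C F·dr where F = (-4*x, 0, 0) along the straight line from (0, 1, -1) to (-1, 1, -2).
-2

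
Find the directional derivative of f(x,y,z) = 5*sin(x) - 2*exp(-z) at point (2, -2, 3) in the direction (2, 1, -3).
sqrt(14)*(5*exp(3)*cos(2) - 3)*exp(-3)/7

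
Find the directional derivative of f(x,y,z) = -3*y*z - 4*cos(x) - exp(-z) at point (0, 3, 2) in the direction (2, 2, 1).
-7 + exp(-2)/3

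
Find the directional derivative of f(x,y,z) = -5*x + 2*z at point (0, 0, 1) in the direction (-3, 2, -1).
13*sqrt(14)/14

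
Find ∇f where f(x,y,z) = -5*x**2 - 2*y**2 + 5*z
(-10*x, -4*y, 5)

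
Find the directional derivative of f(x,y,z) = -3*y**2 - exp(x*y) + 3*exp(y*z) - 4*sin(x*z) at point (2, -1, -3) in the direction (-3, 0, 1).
-sqrt(10)*(3 + 44*exp(2)*cos(6) + 3*exp(5))*exp(-2)/10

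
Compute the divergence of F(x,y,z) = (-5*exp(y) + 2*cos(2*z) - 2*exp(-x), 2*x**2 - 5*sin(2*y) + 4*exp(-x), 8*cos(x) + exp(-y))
-10*cos(2*y) + 2*exp(-x)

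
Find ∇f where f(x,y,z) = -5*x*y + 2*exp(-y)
(-5*y, -5*x - 2*exp(-y), 0)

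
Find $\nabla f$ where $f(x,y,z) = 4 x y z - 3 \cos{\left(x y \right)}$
(y*(4*z + 3*sin(x*y)), x*(4*z + 3*sin(x*y)), 4*x*y)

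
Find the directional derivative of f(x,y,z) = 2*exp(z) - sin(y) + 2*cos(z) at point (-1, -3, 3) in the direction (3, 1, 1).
sqrt(11)*(-2*sin(3) - cos(3) + 2*exp(3))/11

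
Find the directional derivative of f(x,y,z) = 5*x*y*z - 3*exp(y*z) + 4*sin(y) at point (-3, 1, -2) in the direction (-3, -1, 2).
sqrt(14)*(-(2*cos(1) + 15)*exp(2) - 6)*exp(-2)/7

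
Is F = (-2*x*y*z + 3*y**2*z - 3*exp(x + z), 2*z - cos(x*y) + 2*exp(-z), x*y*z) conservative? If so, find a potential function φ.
No, ∇×F = (x*z - 2 + 2*exp(-z), -2*x*y + 3*y**2 - y*z - 3*exp(x + z), 2*x*z - 6*y*z + y*sin(x*y)) ≠ 0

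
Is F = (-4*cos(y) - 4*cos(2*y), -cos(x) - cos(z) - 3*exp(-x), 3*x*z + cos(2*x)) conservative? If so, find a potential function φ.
No, ∇×F = (-sin(z), -3*z + 2*sin(2*x), sin(x) - 4*sin(y) - 8*sin(2*y) + 3*exp(-x)) ≠ 0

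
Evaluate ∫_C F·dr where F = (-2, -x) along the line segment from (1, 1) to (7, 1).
-12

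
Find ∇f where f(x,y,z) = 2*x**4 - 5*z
(8*x**3, 0, -5)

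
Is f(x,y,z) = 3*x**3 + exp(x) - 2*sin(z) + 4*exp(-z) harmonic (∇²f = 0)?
No, ∇²f = 18*x + exp(x) + 2*sin(z) + 4*exp(-z)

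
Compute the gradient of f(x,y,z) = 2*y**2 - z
(0, 4*y, -1)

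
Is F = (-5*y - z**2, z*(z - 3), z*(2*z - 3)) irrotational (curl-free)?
No, ∇×F = (3 - 2*z, -2*z, 5)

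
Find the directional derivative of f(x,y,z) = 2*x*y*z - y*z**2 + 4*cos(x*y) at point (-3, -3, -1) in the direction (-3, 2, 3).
2*sqrt(22)*(7 - 3*sin(9))/11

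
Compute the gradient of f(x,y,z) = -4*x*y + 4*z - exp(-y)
(-4*y, -4*x + exp(-y), 4)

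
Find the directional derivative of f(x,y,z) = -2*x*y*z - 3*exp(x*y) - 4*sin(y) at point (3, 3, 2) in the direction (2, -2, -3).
2*sqrt(17)*(4*cos(3) + 27)/17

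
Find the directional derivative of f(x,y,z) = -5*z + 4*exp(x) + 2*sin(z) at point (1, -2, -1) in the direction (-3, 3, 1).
sqrt(19)*(-12*E - 5 + 2*cos(1))/19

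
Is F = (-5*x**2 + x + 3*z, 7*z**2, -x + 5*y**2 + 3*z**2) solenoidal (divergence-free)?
No, ∇·F = -10*x + 6*z + 1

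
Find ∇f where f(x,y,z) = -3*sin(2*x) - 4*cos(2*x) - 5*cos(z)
(8*sin(2*x) - 6*cos(2*x), 0, 5*sin(z))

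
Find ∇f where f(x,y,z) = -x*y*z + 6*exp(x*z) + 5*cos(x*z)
(z*(-y + 6*exp(x*z) - 5*sin(x*z)), -x*z, x*(-y + 6*exp(x*z) - 5*sin(x*z)))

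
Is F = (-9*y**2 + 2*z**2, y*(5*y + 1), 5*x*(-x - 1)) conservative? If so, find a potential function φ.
No, ∇×F = (0, 10*x + 4*z + 5, 18*y) ≠ 0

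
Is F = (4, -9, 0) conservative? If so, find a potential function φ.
Yes, F is conservative. φ = 4*x - 9*y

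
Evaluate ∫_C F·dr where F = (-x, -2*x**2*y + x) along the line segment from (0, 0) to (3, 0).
-9/2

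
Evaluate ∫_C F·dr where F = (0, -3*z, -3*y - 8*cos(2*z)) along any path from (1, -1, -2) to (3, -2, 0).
6 - 4*sin(4)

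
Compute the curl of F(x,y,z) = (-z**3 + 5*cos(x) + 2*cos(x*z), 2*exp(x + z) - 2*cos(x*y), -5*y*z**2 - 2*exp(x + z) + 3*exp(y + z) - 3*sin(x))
(-5*z**2 - 2*exp(x + z) + 3*exp(y + z), -2*x*sin(x*z) - 3*z**2 + 2*exp(x + z) + 3*cos(x), 2*y*sin(x*y) + 2*exp(x + z))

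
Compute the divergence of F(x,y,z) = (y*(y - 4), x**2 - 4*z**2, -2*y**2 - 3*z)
-3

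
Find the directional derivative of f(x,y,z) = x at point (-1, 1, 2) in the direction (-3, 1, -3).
-3*sqrt(19)/19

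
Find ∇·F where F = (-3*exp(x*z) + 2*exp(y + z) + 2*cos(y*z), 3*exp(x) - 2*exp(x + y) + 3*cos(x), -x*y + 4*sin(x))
-3*z*exp(x*z) - 2*exp(x + y)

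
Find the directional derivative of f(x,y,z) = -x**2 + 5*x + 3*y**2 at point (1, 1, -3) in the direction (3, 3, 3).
3*sqrt(3)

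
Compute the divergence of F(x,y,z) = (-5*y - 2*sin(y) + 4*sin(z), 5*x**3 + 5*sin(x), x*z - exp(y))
x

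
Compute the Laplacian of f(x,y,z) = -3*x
0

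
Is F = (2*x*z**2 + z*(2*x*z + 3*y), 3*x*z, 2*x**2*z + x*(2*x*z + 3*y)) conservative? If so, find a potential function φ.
Yes, F is conservative. φ = x*z*(2*x*z + 3*y)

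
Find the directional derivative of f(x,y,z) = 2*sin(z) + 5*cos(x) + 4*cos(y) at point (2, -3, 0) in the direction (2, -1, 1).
sqrt(6)*(-5*sin(2) - 2*sin(3) + 1)/3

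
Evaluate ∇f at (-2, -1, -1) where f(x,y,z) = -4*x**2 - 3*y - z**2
(16, -3, 2)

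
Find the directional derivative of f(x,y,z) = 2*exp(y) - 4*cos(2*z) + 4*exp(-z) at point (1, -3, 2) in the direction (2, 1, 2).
2*(8*exp(3)*sin(4) - 4*E + 1)*exp(-3)/3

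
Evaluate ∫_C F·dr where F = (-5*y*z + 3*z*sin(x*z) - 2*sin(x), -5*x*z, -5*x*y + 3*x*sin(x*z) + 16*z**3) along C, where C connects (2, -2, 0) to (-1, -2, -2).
2*cos(1) - 5*cos(2) + 87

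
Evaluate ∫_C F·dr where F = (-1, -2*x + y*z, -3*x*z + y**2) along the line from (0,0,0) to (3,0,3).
-30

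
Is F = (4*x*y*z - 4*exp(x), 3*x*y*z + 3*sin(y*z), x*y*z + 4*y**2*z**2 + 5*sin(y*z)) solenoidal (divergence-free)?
No, ∇·F = x*y + 3*x*z + 8*y**2*z + 4*y*z + 5*y*cos(y*z) + 3*z*cos(y*z) - 4*exp(x)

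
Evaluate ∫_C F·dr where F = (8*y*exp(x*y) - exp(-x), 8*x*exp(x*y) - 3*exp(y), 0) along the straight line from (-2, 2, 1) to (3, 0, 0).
-8*exp(-4) + exp(-3) + 5 + 2*exp(2)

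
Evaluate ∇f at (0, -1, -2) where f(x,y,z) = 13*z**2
(0, 0, -52)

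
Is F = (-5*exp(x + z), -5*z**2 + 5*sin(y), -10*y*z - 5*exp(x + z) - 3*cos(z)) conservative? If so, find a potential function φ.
Yes, F is conservative. φ = -5*y*z**2 - 5*exp(x + z) - 3*sin(z) - 5*cos(y)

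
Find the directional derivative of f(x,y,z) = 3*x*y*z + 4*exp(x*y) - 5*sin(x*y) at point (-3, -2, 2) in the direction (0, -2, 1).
6*sqrt(5)*(-5*cos(6) + 9 + 4*exp(6))/5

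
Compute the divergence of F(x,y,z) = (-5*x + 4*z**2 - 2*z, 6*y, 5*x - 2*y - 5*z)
-4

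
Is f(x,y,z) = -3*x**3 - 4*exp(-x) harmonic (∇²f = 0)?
No, ∇²f = -18*x - 4*exp(-x)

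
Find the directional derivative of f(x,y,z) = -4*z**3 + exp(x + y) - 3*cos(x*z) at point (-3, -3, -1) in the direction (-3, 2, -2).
sqrt(17)*(-1 + 27*exp(6)*sin(3) + 24*exp(6))*exp(-6)/17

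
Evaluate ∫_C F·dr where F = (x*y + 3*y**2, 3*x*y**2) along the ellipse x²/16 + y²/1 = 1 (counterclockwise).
3*pi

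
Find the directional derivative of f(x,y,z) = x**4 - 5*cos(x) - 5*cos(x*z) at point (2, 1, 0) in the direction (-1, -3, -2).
-sqrt(14)*(5*sin(2) + 32)/14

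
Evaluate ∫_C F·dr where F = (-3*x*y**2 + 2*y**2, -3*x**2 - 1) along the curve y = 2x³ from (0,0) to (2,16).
-12912/35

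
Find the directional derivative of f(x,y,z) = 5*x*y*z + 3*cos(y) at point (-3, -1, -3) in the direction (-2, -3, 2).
-9*sqrt(17)*(sin(1) + 15)/17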